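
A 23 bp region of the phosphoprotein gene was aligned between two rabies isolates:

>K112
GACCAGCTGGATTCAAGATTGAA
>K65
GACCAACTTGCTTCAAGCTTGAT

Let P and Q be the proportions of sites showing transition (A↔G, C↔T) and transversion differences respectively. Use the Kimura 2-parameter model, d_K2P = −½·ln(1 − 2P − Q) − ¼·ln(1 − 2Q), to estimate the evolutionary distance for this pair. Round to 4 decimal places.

0.2580

Mismatches occur at site 6 (G→A, transition), site 9 (G→T, transversion), site 11 (A→C, transversion), site 18 (A→C, transversion), site 23 (A→T, transversion).
Of the 5 differences, 1 transition and 4 transversions over 23 sites: P = 1/23 = 0.043478, Q = 4/23 = 0.173913.
d = −0.5·ln(0.739131) − 0.25·ln(0.652174) = −0.5·(-0.302280) − 0.25·(-0.427444) = 0.2580.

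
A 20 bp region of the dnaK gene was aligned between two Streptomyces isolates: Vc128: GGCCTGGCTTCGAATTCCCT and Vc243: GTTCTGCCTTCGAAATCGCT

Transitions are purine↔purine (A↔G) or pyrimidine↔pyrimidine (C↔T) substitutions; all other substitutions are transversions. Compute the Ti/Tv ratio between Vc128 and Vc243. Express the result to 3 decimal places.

0.250

Mismatches occur at site 2 (G→T, transversion), site 3 (C→T, transition), site 7 (G→C, transversion), site 15 (T→A, transversion), site 18 (C→G, transversion).
Of the 5 differences, 1 transition and 4 transversions, so Ti/Tv = 1/4 = 0.250.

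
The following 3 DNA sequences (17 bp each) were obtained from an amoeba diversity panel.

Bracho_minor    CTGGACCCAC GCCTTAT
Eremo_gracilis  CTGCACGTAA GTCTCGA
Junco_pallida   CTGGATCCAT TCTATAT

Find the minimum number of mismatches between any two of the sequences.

5

Pairwise Hamming distances:
  Bracho_minor vs Eremo_gracilis: 8
  Bracho_minor vs Junco_pallida: 5
  Eremo_gracilis vs Junco_pallida: 12
The smallest is 5, between Bracho_minor and Junco_pallida.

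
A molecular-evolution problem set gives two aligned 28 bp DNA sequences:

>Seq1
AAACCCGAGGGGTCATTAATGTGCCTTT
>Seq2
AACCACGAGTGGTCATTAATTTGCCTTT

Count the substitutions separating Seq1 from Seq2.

The sequences differ at positions 3 (A/C), 5 (C/A), 10 (G/T), 21 (G/T).
That gives 4 mismatches out of 28 aligned sites, so the Hamming distance is 4.

4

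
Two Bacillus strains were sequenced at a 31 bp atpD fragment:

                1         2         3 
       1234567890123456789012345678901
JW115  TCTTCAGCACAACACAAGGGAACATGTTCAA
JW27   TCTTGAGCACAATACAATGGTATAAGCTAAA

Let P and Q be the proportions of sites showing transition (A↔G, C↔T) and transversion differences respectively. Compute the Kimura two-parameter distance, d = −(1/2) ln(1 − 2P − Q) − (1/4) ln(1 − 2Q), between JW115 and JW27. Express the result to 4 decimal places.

Mismatches occur at site 5 (C/G, transversion), site 13 (C/T, transition), site 18 (G/T, transversion), site 21 (A/T, transversion), site 23 (C/T, transition), site 25 (T/A, transversion), site 27 (T/C, transition), site 29 (C/A, transversion).
Of the 8 differences, 3 transitions and 5 transversions over 31 sites: P = 3/31 = 0.096774, Q = 5/31 = 0.161290.
d = −0.5·ln(0.645162) − 0.25·ln(0.677420) = −0.5·(-0.438254) − 0.25·(-0.389464) = 0.3165.

0.3165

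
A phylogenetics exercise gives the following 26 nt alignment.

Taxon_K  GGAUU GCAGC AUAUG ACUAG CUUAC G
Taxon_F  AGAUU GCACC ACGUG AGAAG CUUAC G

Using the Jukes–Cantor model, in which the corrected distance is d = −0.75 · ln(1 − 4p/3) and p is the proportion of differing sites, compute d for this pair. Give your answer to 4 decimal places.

0.2758

The sequences differ at positions 1 (G/A), 9 (G/C), 12 (U/C), 13 (A/G), 17 (C/G), 18 (U/A).
p = 6/26 = 0.230769.
d = −0.75 · ln(1 − (4/3)·0.230769) = −0.75 · ln(0.692308) = −0.75 · (-0.367724) = 0.2758.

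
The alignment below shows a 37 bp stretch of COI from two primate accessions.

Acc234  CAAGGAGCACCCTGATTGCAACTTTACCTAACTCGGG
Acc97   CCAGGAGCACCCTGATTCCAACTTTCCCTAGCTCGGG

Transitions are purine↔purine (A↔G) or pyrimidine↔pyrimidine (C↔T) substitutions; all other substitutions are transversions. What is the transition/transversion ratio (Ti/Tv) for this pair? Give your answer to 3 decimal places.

0.333

Mismatches occur at site 2 (A↔C, transversion), site 18 (G↔C, transversion), site 26 (A↔C, transversion), site 31 (A↔G, transition).
Of the 4 differences, 1 transition and 3 transversions, so Ti/Tv = 1/3 = 0.333.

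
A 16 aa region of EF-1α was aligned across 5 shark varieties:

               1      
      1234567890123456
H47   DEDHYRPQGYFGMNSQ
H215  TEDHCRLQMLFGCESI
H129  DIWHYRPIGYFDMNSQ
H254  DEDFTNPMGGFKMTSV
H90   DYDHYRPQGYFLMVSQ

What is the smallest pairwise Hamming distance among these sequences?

Pairwise Hamming distances:
  H47 vs H215: 8
  H47 vs H129: 4
  H47 vs H254: 8
  H47 vs H90: 3
  H215 vs H129: 12
  H215 vs H254: 12
  H215 vs H90: 10
  H129 vs H254: 10
  H129 vs H90: 5
  H254 vs H90: 9
The smallest is 3, between H47 and H90.

3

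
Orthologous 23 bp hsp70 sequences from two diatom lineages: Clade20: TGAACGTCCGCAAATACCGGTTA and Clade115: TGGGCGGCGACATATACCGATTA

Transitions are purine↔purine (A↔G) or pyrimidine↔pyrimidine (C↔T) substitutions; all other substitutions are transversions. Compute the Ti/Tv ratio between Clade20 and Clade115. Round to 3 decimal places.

Mismatches occur at site 3 (A↔G, transition), site 4 (A↔G, transition), site 7 (T↔G, transversion), site 9 (C↔G, transversion), site 10 (G↔A, transition), site 13 (A↔T, transversion), site 20 (G↔A, transition).
Of the 7 differences, 4 transitions and 3 transversions, so Ti/Tv = 4/3 = 1.333.

1.333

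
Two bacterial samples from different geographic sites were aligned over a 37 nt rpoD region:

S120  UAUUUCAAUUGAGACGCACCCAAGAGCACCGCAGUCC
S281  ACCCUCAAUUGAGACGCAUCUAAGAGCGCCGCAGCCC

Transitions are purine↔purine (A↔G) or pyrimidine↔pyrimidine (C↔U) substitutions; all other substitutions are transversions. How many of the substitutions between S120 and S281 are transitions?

6

The sequences differ at positions 1 (U/A, transversion), 2 (A/C, transversion), 3 (U/C, transition), 4 (U/C, transition), 19 (C/U, transition), 21 (C/U, transition), 28 (A/G, transition), 35 (U/C, transition).
Of the 8 differences, 6 transitions and 2 transversions, so the answer is 6.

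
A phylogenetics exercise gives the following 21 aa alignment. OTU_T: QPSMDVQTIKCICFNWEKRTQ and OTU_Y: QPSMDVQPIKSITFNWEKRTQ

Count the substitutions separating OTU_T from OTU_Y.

The sequences differ at positions 8 (T/P), 11 (C/S), 13 (C/T).
That gives 3 mismatches out of 21 aligned sites, so the Hamming distance is 3.

3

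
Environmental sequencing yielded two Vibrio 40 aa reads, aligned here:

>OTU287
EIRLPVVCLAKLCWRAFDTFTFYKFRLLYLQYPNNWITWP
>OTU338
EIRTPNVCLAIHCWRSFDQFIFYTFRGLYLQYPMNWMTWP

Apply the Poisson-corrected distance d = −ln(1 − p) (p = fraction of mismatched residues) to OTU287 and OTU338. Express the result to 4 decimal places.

The sequences differ at positions 4 (L/T), 6 (V/N), 11 (K/I), 12 (L/H), 16 (A/S), 19 (T/Q), 21 (T/I), 24 (K/T), 27 (L/G), 34 (N/M), 37 (I/M).
p = 11/40 = 0.275000.
d = −ln(1 − 0.275000) = −ln(0.725000) = 0.3216.

0.3216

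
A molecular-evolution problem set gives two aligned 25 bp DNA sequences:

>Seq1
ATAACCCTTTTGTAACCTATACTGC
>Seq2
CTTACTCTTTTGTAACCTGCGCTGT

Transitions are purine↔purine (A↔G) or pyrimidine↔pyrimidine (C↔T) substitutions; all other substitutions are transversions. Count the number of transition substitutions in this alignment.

Mismatches occur at site 1 (A/C, transversion), site 3 (A/T, transversion), site 6 (C/T, transition), site 19 (A/G, transition), site 20 (T/C, transition), site 21 (A/G, transition), site 25 (C/T, transition).
Of the 7 differences, 5 transitions and 2 transversions, so the answer is 5.

5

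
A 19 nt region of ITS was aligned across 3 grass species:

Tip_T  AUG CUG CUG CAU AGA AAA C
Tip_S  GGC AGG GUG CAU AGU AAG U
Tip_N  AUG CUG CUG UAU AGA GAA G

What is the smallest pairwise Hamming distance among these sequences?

3

Pairwise Hamming distances:
  Tip_T vs Tip_S: 9
  Tip_T vs Tip_N: 3
  Tip_S vs Tip_N: 11
The smallest is 3, between Tip_T and Tip_N.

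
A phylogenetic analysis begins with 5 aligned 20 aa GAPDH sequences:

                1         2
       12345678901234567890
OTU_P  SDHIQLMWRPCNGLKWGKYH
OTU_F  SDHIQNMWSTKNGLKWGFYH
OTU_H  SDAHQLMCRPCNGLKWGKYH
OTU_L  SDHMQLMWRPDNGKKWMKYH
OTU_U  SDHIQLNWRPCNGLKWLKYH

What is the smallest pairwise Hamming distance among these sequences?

Pairwise Hamming distances:
  OTU_P vs OTU_F: 5
  OTU_P vs OTU_H: 3
  OTU_P vs OTU_L: 4
  OTU_P vs OTU_U: 2
  OTU_F vs OTU_H: 8
  OTU_F vs OTU_L: 8
  OTU_F vs OTU_U: 7
  OTU_H vs OTU_L: 6
  OTU_H vs OTU_U: 5
  OTU_L vs OTU_U: 5
The smallest is 2, between OTU_P and OTU_U.

2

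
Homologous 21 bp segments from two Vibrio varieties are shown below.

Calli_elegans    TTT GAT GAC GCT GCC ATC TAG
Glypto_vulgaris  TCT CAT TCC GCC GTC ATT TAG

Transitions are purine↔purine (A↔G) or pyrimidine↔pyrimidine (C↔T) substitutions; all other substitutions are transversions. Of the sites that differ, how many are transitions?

4

Differing sites — 2:T/C (Ti); 4:G/C (Tv); 7:G/T (Tv); 8:A/C (Tv); 12:T/C (Ti); 14:C/T (Ti); 18:C/T (Ti).
Of the 7 differences, 4 transitions and 3 transversions, so the answer is 4.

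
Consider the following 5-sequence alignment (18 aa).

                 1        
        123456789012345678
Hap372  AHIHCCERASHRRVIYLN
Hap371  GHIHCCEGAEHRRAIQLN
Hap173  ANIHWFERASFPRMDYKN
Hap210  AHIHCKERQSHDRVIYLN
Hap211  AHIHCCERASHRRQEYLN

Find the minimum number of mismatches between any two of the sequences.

Pairwise Hamming distances:
  Hap372 vs Hap371: 5
  Hap372 vs Hap173: 8
  Hap372 vs Hap210: 3
  Hap372 vs Hap211: 2
  Hap371 vs Hap173: 12
  Hap371 vs Hap210: 8
  Hap371 vs Hap211: 6
  Hap173 vs Hap210: 9
  Hap173 vs Hap211: 8
  Hap210 vs Hap211: 5
The smallest is 2, between Hap372 and Hap211.

2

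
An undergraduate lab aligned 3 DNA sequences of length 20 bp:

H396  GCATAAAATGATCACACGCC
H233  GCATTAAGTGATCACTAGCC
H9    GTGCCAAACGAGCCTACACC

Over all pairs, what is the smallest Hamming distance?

Pairwise Hamming distances:
  H396 vs H233: 4
  H396 vs H9: 9
  H233 vs H9: 12
The smallest is 4, between H396 and H233.

4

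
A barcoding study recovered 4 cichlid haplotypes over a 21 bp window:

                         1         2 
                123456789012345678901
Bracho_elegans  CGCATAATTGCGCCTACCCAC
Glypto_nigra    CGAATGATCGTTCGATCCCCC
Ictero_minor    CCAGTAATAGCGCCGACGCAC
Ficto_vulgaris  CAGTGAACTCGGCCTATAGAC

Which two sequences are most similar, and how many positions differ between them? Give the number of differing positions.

6

Pairwise Hamming distances:
  Bracho_elegans vs Glypto_nigra: 9
  Bracho_elegans vs Ictero_minor: 6
  Bracho_elegans vs Ficto_vulgaris: 10
  Glypto_nigra vs Ictero_minor: 11
  Glypto_nigra vs Ficto_vulgaris: 17
  Ictero_minor vs Ficto_vulgaris: 12
The smallest is 6, between Bracho_elegans and Ictero_minor.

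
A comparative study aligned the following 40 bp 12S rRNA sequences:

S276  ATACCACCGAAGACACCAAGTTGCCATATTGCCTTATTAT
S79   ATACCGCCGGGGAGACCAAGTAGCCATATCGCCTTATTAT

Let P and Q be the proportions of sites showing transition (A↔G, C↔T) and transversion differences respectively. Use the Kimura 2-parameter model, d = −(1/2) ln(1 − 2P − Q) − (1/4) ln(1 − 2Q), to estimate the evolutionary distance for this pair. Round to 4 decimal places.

0.1702

Differing sites — 6:A/G (Ti); 10:A/G (Ti); 11:A/G (Ti); 14:C/G (Tv); 22:T/A (Tv); 30:T/C (Ti).
Of the 6 differences, 4 transitions and 2 transversions over 40 sites: P = 4/40 = 0.100000, Q = 2/40 = 0.050000.
d = −0.5·ln(0.750000) − 0.25·ln(0.900000) = −0.5·(-0.287682) − 0.25·(-0.105361) = 0.1702.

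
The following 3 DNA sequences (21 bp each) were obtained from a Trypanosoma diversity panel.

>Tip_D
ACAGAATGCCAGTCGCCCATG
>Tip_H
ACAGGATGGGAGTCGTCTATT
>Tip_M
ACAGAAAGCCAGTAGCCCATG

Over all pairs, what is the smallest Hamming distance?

2

Pairwise Hamming distances:
  Tip_D vs Tip_H: 6
  Tip_D vs Tip_M: 2
  Tip_H vs Tip_M: 8
The smallest is 2, between Tip_D and Tip_M.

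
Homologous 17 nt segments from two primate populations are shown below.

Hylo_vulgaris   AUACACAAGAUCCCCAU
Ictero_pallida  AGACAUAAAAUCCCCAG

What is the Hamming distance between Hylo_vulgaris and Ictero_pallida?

4

Differing sites — 2:U/G; 6:C/U; 9:G/A; 17:U/G.
That gives 4 mismatches out of 17 aligned sites, so the Hamming distance is 4.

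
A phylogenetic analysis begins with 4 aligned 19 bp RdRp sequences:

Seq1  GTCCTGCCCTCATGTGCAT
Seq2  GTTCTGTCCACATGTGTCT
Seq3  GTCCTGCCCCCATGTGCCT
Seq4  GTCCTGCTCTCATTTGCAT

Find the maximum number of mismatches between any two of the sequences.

Pairwise Hamming distances:
  Seq1 vs Seq2: 5
  Seq1 vs Seq3: 2
  Seq1 vs Seq4: 2
  Seq2 vs Seq3: 4
  Seq2 vs Seq4: 7
  Seq3 vs Seq4: 4
The largest is 7, between Seq2 and Seq4.

7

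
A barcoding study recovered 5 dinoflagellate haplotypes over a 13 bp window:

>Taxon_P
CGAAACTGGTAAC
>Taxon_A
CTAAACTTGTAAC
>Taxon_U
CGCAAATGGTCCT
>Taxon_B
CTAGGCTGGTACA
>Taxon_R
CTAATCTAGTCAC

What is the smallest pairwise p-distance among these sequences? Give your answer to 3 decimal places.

Pairwise Hamming distances:
  Taxon_P vs Taxon_A: 2
  Taxon_P vs Taxon_U: 5
  Taxon_P vs Taxon_B: 5
  Taxon_P vs Taxon_R: 4
  Taxon_A vs Taxon_U: 7
  Taxon_A vs Taxon_B: 5
  Taxon_A vs Taxon_R: 3
  Taxon_U vs Taxon_B: 7
  Taxon_U vs Taxon_R: 7
  Taxon_B vs Taxon_R: 6
The smallest is 2 mismatches, between Taxon_P and Taxon_A; p = 2/13 = 0.154.

0.154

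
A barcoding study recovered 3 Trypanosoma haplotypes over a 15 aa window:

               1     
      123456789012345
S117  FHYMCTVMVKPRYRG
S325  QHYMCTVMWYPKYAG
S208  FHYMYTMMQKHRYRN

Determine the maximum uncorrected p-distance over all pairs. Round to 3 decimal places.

0.600

Pairwise Hamming distances:
  S117 vs S325: 5
  S117 vs S208: 5
  S325 vs S208: 9
The largest is 9 mismatches, between S325 and S208; p = 9/15 = 0.600.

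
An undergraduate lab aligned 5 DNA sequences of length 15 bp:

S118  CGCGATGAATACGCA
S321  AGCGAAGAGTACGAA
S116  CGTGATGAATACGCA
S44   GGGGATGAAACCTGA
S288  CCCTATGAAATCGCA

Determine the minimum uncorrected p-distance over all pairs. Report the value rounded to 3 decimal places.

Pairwise Hamming distances:
  S118 vs S321: 4
  S118 vs S116: 1
  S118 vs S44: 6
  S118 vs S288: 4
  S321 vs S116: 5
  S321 vs S44: 8
  S321 vs S288: 8
  S116 vs S44: 6
  S116 vs S288: 5
  S44 vs S288: 7
The smallest is 1 mismatch, between S118 and S116; p = 1/15 = 0.067.

0.067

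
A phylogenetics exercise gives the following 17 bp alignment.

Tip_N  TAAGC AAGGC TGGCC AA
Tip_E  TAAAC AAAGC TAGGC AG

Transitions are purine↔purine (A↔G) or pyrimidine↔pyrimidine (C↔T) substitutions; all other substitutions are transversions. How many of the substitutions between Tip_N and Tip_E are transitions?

4

Differing sites — 4:G/A (Ti); 8:G/A (Ti); 12:G/A (Ti); 14:C/G (Tv); 17:A/G (Ti).
Of the 5 differences, 4 transitions and 1 transversion, so the answer is 4.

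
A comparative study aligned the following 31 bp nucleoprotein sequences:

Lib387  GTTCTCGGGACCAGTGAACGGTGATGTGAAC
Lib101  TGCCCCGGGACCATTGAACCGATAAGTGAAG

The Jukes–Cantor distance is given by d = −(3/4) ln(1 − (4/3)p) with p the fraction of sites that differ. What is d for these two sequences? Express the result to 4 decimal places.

0.4217

Differing sites — 1:G/T; 2:T/G; 3:T/C; 5:T/C; 14:G/T; 20:G/C; 22:T/A; 23:G/T; 25:T/A; 31:C/G.
p = 10/31 = 0.322581.
d = −0.75 · ln(1 − (4/3)·0.322581) = −0.75 · ln(0.569892) = −0.75 · (-0.562308) = 0.4217.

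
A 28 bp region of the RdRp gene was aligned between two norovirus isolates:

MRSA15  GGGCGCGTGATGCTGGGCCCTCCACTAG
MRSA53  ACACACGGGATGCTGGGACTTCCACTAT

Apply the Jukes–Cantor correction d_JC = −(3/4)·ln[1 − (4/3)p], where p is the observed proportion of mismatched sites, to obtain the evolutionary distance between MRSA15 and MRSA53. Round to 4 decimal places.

Mismatches occur at site 1 (G→A), site 2 (G→C), site 3 (G→A), site 5 (G→A), site 8 (T→G), site 18 (C→A), site 20 (C→T), site 28 (G→T).
p = 8/28 = 0.285714.
d = −0.75 · ln(1 − (4/3)·0.285714) = −0.75 · ln(0.619048) = −0.75 · (-0.479572) = 0.3597.

0.3597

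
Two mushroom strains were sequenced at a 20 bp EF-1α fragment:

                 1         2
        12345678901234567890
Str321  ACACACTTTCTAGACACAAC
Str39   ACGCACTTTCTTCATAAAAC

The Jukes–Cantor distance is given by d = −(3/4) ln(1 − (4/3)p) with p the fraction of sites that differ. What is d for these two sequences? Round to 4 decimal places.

0.3041

The sequences differ at positions 3 (A/G), 12 (A/T), 13 (G/C), 15 (C/T), 17 (C/A).
p = 5/20 = 0.250000.
d = −0.75 · ln(1 − (4/3)·0.250000) = −0.75 · ln(0.666667) = −0.75 · (-0.405465) = 0.3041.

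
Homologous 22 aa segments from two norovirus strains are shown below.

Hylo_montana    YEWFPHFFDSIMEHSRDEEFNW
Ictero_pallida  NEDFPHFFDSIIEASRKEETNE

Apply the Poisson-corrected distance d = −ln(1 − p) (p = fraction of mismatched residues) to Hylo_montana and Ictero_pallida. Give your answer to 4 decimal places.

0.3830

The sequences differ at positions 1 (Y/N), 3 (W/D), 12 (M/I), 14 (H/A), 17 (D/K), 20 (F/T), 22 (W/E).
p = 7/22 = 0.318182.
d = −ln(1 − 0.318182) = −ln(0.681818) = 0.3830.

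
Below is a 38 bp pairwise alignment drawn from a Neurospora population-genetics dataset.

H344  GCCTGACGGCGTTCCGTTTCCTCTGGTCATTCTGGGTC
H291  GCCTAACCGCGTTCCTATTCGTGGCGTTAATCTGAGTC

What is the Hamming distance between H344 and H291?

Mismatches occur at site 5 (G/A), site 8 (G/C), site 16 (G/T), site 17 (T/A), site 21 (C/G), site 23 (C/G), site 24 (T/G), site 25 (G/C), site 28 (C/T), site 30 (T/A), site 35 (G/A).
That gives 11 mismatches out of 38 aligned sites, so the Hamming distance is 11.

11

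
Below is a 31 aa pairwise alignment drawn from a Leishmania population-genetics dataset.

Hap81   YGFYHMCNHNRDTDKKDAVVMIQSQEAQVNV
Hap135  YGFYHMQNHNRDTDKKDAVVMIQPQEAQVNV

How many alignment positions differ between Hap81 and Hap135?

Differing sites — 7:C/Q; 24:S/P.
That gives 2 mismatches out of 31 aligned sites, so the Hamming distance is 2.

2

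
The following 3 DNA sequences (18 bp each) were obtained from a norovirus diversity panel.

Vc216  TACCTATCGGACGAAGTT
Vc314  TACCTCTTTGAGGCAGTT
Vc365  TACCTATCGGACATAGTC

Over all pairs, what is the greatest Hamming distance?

Pairwise Hamming distances:
  Vc216 vs Vc314: 5
  Vc216 vs Vc365: 3
  Vc314 vs Vc365: 7
The largest is 7, between Vc314 and Vc365.

7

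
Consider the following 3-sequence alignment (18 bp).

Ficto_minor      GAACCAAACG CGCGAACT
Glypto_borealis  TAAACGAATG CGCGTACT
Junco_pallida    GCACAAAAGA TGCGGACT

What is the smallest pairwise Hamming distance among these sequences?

5

Pairwise Hamming distances:
  Ficto_minor vs Glypto_borealis: 5
  Ficto_minor vs Junco_pallida: 6
  Glypto_borealis vs Junco_pallida: 9
The smallest is 5, between Ficto_minor and Glypto_borealis.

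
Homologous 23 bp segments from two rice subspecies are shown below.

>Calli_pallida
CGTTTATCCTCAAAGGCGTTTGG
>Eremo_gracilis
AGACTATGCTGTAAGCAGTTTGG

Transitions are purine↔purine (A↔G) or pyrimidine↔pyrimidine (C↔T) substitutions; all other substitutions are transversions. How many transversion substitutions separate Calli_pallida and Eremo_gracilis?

The sequences differ at positions 1 (C/A, transversion), 3 (T/A, transversion), 4 (T/C, transition), 8 (C/G, transversion), 11 (C/G, transversion), 12 (A/T, transversion), 16 (G/C, transversion), 17 (C/A, transversion).
Of the 8 differences, 1 transition and 7 transversions, so the answer is 7.

7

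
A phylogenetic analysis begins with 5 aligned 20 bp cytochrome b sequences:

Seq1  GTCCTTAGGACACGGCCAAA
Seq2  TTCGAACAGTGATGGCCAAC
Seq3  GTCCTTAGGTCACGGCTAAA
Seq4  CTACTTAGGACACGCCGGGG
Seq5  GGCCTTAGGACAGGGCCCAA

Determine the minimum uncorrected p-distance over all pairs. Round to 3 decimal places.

Pairwise Hamming distances:
  Seq1 vs Seq2: 10
  Seq1 vs Seq3: 2
  Seq1 vs Seq4: 7
  Seq1 vs Seq5: 3
  Seq2 vs Seq3: 10
  Seq2 vs Seq4: 15
  Seq2 vs Seq5: 12
  Seq3 vs Seq4: 8
  Seq3 vs Seq5: 5
  Seq4 vs Seq5: 9
The smallest is 2 mismatches, between Seq1 and Seq3; p = 2/20 = 0.100.

0.100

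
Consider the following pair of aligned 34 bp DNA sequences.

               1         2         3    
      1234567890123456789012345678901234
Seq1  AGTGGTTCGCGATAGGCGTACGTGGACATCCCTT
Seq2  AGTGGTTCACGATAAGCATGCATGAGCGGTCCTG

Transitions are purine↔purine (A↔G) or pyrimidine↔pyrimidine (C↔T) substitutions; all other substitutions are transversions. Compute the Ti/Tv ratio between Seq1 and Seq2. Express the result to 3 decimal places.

4.500

Differing sites — 9:G/A (Ti); 15:G/A (Ti); 18:G/A (Ti); 20:A/G (Ti); 22:G/A (Ti); 25:G/A (Ti); 26:A/G (Ti); 28:A/G (Ti); 29:T/G (Tv); 30:C/T (Ti); 34:T/G (Tv).
Of the 11 differences, 9 transitions and 2 transversions, so Ti/Tv = 9/2 = 4.500.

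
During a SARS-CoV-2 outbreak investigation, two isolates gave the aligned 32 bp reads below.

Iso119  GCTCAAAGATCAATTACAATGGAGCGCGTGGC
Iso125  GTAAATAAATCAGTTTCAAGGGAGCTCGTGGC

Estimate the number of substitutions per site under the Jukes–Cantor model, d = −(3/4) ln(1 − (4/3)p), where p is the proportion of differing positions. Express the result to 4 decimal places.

The sequences differ at positions 2 (C/T), 3 (T/A), 4 (C/A), 6 (A/T), 8 (G/A), 13 (A/G), 16 (A/T), 20 (T/G), 26 (G/T).
p = 9/32 = 0.281250.
d = −0.75 · ln(1 − (4/3)·0.281250) = −0.75 · ln(0.625000) = −0.75 · (-0.470004) = 0.3525.

0.3525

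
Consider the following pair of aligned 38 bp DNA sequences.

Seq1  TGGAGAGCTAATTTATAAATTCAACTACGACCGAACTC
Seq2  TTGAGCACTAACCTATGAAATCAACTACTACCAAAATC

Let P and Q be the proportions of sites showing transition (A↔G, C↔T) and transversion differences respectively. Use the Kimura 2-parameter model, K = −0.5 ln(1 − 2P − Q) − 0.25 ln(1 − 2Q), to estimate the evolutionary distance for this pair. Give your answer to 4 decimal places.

Differing sites — 2:G/T (Tv); 6:A/C (Tv); 7:G/A (Ti); 12:T/C (Ti); 13:T/C (Ti); 17:A/G (Ti); 20:T/A (Tv); 29:G/T (Tv); 33:G/A (Ti); 36:C/A (Tv).
Of the 10 differences, 5 transitions and 5 transversions over 38 sites: P = 5/38 = 0.131579, Q = 5/38 = 0.131579.
d = −0.5·ln(0.605263) − 0.25·ln(0.736842) = −0.5·(-0.502092) − 0.25·(-0.305382) = 0.3274.

0.3274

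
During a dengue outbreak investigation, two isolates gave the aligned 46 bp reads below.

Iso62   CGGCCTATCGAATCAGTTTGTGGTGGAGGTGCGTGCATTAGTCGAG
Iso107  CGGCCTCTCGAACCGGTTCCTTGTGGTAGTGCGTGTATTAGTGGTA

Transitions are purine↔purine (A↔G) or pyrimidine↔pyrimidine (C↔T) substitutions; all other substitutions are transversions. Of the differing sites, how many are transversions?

6

Differing sites — 7:A/C (Tv); 13:T/C (Ti); 15:A/G (Ti); 19:T/C (Ti); 20:G/C (Tv); 22:G/T (Tv); 27:A/T (Tv); 28:G/A (Ti); 36:C/T (Ti); 43:C/G (Tv); 45:A/T (Tv); 46:G/A (Ti).
Of the 12 differences, 6 transitions and 6 transversions, so the answer is 6.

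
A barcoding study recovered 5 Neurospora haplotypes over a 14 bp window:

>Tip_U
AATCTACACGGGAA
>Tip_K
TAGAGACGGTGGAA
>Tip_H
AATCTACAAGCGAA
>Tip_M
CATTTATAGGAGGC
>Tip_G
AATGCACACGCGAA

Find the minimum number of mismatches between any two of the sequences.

Pairwise Hamming distances:
  Tip_U vs Tip_K: 7
  Tip_U vs Tip_H: 2
  Tip_U vs Tip_M: 7
  Tip_U vs Tip_G: 3
  Tip_K vs Tip_H: 8
  Tip_K vs Tip_M: 10
  Tip_K vs Tip_G: 8
  Tip_H vs Tip_M: 7
  Tip_H vs Tip_G: 3
  Tip_M vs Tip_G: 8
The smallest is 2, between Tip_U and Tip_H.

2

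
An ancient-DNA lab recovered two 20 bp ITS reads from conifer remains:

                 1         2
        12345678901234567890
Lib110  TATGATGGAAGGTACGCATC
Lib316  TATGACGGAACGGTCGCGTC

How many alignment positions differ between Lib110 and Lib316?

5

Differing sites — 6:T/C; 11:G/C; 13:T/G; 14:A/T; 18:A/G.
That gives 5 mismatches out of 20 aligned sites, so the Hamming distance is 5.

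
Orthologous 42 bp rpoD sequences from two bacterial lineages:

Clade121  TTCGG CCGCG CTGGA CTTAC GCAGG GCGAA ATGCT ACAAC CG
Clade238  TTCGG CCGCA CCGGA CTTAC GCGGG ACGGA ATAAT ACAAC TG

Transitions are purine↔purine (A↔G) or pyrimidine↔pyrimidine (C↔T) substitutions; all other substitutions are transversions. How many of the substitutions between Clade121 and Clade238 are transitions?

Mismatches occur at site 10 (G↔A, transition), site 12 (T↔C, transition), site 23 (A↔G, transition), site 26 (G↔A, transition), site 29 (A↔G, transition), site 33 (G↔A, transition), site 34 (C↔A, transversion), site 41 (C↔T, transition).
Of the 8 differences, 7 transitions and 1 transversion, so the answer is 7.

7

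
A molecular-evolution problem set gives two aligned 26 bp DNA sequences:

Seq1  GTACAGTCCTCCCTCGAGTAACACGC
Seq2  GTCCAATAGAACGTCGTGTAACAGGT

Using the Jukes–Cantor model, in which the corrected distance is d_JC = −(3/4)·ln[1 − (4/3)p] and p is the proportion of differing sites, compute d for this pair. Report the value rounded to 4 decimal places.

0.5393

Mismatches occur at site 3 (A↔C), site 6 (G↔A), site 8 (C↔A), site 9 (C↔G), site 10 (T↔A), site 11 (C↔A), site 13 (C↔G), site 17 (A↔T), site 24 (C↔G), site 26 (C↔T).
p = 10/26 = 0.384615.
d = −0.75 · ln(1 − (4/3)·0.384615) = −0.75 · ln(0.487180) = −0.75 · (-0.719122) = 0.5393.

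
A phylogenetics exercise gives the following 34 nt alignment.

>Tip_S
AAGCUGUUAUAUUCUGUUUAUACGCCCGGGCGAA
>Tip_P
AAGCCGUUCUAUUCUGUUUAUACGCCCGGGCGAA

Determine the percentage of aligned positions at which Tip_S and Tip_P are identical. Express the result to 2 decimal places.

94.12%

Mismatches occur at site 5 (U→C), site 9 (A→C).
32 of the 34 sites match, so the percent identity is 32/34 × 100 = 94.12%.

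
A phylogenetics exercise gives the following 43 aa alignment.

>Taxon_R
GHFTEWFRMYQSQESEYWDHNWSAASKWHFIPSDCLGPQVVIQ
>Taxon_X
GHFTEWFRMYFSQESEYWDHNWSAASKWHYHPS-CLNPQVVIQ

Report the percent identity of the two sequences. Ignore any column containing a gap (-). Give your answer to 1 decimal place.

Excluding the 1 gap column leaves 42 comparable sites.
Differing sites — 11:Q/F; 30:F/Y; 31:I/H; 37:G/N.
38 of the 42 comparable sites match, so the percent identity is 38/42 × 100 = 90.5%.

90.5%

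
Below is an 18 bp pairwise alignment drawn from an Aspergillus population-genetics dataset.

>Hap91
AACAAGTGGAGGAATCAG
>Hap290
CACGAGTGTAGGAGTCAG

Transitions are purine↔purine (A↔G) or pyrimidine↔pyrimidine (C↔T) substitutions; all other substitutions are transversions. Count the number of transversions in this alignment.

Differing sites — 1:A/C (Tv); 4:A/G (Ti); 9:G/T (Tv); 14:A/G (Ti).
Of the 4 differences, 2 transitions and 2 transversions, so the answer is 2.

2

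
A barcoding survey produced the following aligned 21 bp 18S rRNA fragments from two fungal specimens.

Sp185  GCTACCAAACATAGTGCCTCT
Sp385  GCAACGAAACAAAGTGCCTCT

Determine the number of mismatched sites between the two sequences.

Mismatches occur at site 3 (T→A), site 6 (C→G), site 12 (T→A).
That gives 3 mismatches out of 21 aligned sites, so the Hamming distance is 3.

3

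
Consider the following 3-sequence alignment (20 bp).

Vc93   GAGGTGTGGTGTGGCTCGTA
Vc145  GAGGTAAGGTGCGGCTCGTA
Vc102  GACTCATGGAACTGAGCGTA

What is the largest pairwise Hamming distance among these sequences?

Pairwise Hamming distances:
  Vc93 vs Vc145: 3
  Vc93 vs Vc102: 10
  Vc145 vs Vc102: 9
The largest is 10, between Vc93 and Vc102.

10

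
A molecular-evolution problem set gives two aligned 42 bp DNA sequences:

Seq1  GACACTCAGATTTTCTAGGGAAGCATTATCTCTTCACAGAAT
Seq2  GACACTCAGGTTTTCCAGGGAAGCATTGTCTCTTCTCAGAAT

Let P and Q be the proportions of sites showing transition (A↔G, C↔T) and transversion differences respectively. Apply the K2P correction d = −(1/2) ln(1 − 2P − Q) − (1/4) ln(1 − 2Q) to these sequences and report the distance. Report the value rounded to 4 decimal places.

Differing sites — 10:A/G (Ti); 16:T/C (Ti); 28:A/G (Ti); 36:A/T (Tv).
Of the 4 differences, 3 transitions and 1 transversion over 42 sites: P = 3/42 = 0.071429, Q = 1/42 = 0.023810.
d = −0.5·ln(0.833332) − 0.25·ln(0.952380) = −0.5·(-0.182323) − 0.25·(-0.048791) = 0.1034.

0.1034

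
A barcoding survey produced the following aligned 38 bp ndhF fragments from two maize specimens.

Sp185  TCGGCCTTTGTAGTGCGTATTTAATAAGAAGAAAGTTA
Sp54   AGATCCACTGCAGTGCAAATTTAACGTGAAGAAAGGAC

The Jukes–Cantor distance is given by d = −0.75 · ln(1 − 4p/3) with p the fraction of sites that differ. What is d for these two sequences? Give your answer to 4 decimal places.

Mismatches occur at site 1 (T↔A), site 2 (C↔G), site 3 (G↔A), site 4 (G↔T), site 7 (T↔A), site 8 (T↔C), site 11 (T↔C), site 17 (G↔A), site 18 (T↔A), site 25 (T↔C), site 26 (A↔G), site 27 (A↔T), site 36 (T↔G), site 37 (T↔A), site 38 (A↔C).
p = 15/38 = 0.394737.
d = −0.75 · ln(1 − (4/3)·0.394737) = −0.75 · ln(0.473684) = −0.75 · (-0.747215) = 0.5604.

0.5604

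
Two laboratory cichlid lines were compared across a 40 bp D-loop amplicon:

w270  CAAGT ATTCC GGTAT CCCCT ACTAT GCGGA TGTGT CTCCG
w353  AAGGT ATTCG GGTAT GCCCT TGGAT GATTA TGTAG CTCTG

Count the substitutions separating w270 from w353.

13

The sequences differ at positions 1 (C/A), 3 (A/G), 10 (C/G), 16 (C/G), 21 (A/T), 22 (C/G), 23 (T/G), 27 (C/A), 28 (G/T), 29 (G/T), 34 (G/A), 35 (T/G), 39 (C/T).
That gives 13 mismatches out of 40 aligned sites, so the Hamming distance is 13.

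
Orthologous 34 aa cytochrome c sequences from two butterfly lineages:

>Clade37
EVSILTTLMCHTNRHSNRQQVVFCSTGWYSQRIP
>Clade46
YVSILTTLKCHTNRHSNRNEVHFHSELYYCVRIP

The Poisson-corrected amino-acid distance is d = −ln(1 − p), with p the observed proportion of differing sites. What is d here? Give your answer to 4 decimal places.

The sequences differ at positions 1 (E/Y), 9 (M/K), 19 (Q/N), 20 (Q/E), 22 (V/H), 24 (C/H), 26 (T/E), 27 (G/L), 28 (W/Y), 30 (S/C), 31 (Q/V).
p = 11/34 = 0.323529.
d = −ln(1 − 0.323529) = −ln(0.676471) = 0.3909.

0.3909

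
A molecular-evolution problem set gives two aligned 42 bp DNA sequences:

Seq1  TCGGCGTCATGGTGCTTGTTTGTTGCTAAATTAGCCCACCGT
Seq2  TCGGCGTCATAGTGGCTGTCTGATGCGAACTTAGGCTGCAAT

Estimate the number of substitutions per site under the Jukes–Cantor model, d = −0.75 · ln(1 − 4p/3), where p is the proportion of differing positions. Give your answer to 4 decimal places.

0.3597

The sequences differ at positions 11 (G/A), 15 (C/G), 16 (T/C), 20 (T/C), 23 (T/A), 27 (T/G), 30 (A/C), 35 (C/G), 37 (C/T), 38 (A/G), 40 (C/A), 41 (G/A).
p = 12/42 = 0.285714.
d = −0.75 · ln(1 − (4/3)·0.285714) = −0.75 · ln(0.619048) = −0.75 · (-0.479572) = 0.3597.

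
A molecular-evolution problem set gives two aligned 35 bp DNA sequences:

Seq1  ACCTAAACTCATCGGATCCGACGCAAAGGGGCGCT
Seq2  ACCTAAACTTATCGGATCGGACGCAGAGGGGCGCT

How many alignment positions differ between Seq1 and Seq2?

The sequences differ at positions 10 (C/T), 19 (C/G), 26 (A/G).
That gives 3 mismatches out of 35 aligned sites, so the Hamming distance is 3.

3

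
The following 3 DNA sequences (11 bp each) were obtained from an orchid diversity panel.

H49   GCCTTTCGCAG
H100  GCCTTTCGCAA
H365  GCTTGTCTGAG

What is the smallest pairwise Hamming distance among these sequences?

1

Pairwise Hamming distances:
  H49 vs H100: 1
  H49 vs H365: 4
  H100 vs H365: 5
The smallest is 1, between H49 and H100.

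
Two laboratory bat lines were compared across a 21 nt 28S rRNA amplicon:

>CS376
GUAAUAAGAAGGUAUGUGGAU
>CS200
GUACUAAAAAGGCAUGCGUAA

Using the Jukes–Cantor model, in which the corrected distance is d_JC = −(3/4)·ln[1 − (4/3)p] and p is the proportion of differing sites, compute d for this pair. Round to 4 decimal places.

0.3597

The sequences differ at positions 4 (A/C), 8 (G/A), 13 (U/C), 17 (U/C), 19 (G/U), 21 (U/A).
p = 6/21 = 0.285714.
d = −0.75 · ln(1 − (4/3)·0.285714) = −0.75 · ln(0.619048) = −0.75 · (-0.479572) = 0.3597.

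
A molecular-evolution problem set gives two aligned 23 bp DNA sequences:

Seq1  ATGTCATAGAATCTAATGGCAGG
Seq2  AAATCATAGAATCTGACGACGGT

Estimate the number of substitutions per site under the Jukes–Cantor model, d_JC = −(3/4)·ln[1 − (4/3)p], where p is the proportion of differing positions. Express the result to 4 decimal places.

0.3904

Differing sites — 2:T/A; 3:G/A; 15:A/G; 17:T/C; 19:G/A; 21:A/G; 23:G/T.
p = 7/23 = 0.304348.
d = −0.75 · ln(1 − (4/3)·0.304348) = −0.75 · ln(0.594203) = −0.75 · (-0.520534) = 0.3904.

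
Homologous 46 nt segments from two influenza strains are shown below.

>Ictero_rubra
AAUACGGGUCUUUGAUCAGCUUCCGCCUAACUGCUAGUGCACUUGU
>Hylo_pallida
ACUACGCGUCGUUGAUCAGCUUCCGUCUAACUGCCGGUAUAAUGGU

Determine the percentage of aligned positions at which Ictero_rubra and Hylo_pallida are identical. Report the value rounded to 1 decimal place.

Differing sites — 2:A/C; 7:G/C; 11:U/G; 26:C/U; 35:U/C; 36:A/G; 39:G/A; 40:C/U; 42:C/A; 44:U/G.
36 of the 46 sites match, so the percent identity is 36/46 × 100 = 78.3%.

78.3%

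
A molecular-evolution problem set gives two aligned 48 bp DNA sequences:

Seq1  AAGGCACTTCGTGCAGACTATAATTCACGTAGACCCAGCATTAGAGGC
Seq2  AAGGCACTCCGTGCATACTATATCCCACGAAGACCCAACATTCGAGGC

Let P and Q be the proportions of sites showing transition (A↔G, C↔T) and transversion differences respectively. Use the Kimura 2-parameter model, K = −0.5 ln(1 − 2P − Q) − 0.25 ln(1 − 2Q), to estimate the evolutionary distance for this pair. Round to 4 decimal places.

0.1894

Differing sites — 9:T/C (Ti); 16:G/T (Tv); 23:A/T (Tv); 24:T/C (Ti); 25:T/C (Ti); 30:T/A (Tv); 38:G/A (Ti); 43:A/C (Tv).
Of the 8 differences, 4 transitions and 4 transversions over 48 sites: P = 4/48 = 0.083333, Q = 4/48 = 0.083333.
d = −0.5·ln(0.750001) − 0.25·ln(0.833334) = −0.5·(-0.287681) − 0.25·(-0.182321) = 0.1894.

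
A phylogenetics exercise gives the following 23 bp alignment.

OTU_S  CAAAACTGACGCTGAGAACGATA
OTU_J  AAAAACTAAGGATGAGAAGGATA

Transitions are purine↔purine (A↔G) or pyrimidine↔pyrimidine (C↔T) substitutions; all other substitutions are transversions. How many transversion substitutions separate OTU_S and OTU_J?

The sequences differ at positions 1 (C/A, transversion), 8 (G/A, transition), 10 (C/G, transversion), 12 (C/A, transversion), 19 (C/G, transversion).
Of the 5 differences, 1 transition and 4 transversions, so the answer is 4.

4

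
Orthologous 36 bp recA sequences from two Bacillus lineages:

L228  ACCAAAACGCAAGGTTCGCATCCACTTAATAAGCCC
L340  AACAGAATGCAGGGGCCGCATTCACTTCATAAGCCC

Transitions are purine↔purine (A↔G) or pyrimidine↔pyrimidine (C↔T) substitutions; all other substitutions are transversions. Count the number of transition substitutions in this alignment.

5

The sequences differ at positions 2 (C/A, transversion), 5 (A/G, transition), 8 (C/T, transition), 12 (A/G, transition), 15 (T/G, transversion), 16 (T/C, transition), 22 (C/T, transition), 28 (A/C, transversion).
Of the 8 differences, 5 transitions and 3 transversions, so the answer is 5.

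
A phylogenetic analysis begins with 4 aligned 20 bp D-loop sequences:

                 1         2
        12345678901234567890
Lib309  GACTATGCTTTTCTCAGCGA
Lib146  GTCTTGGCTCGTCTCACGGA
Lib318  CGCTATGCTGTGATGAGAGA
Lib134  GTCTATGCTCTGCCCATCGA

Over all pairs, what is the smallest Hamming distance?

Pairwise Hamming distances:
  Lib309 vs Lib146: 7
  Lib309 vs Lib318: 7
  Lib309 vs Lib134: 5
  Lib146 vs Lib318: 11
  Lib146 vs Lib134: 7
  Lib318 vs Lib134: 8
The smallest is 5, between Lib309 and Lib134.

5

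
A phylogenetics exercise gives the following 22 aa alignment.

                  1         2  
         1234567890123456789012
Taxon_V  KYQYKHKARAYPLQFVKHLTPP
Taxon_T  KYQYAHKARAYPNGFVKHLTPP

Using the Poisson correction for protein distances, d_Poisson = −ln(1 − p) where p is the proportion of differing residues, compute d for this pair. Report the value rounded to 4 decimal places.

The sequences differ at positions 5 (K/A), 13 (L/N), 14 (Q/G).
p = 3/22 = 0.136364.
d = −ln(1 − 0.136364) = −ln(0.863636) = 0.1466.

0.1466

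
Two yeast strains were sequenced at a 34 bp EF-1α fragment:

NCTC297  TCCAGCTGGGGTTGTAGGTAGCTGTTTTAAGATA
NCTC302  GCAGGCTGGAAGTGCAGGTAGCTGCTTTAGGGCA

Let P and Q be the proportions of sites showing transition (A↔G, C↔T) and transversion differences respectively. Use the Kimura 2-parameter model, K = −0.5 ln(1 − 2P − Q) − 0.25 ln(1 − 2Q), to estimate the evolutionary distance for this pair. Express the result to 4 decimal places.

0.4577

Differing sites — 1:T/G (Tv); 3:C/A (Tv); 4:A/G (Ti); 10:G/A (Ti); 11:G/A (Ti); 12:T/G (Tv); 15:T/C (Ti); 25:T/C (Ti); 30:A/G (Ti); 32:A/G (Ti); 33:T/C (Ti).
Of the 11 differences, 8 transitions and 3 transversions over 34 sites: P = 8/34 = 0.235294, Q = 3/34 = 0.088235.
d = −0.5·ln(0.441177) − 0.25·ln(0.823530) = −0.5·(-0.818309) − 0.25·(-0.194155) = 0.4577.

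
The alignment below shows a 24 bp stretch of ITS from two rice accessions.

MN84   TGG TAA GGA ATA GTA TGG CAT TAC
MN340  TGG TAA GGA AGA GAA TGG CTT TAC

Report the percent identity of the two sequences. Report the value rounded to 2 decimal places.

87.50%

Mismatches occur at site 11 (T→G), site 14 (T→A), site 20 (A→T).
21 of the 24 sites match, so the percent identity is 21/24 × 100 = 87.50%.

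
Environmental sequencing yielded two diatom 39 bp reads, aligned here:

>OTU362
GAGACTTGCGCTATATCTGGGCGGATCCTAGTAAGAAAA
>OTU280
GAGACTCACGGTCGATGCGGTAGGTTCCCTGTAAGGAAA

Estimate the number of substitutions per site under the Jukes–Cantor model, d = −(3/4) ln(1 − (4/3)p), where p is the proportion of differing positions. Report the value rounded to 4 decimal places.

0.4408

The sequences differ at positions 7 (T/C), 8 (G/A), 11 (C/G), 13 (A/C), 14 (T/G), 17 (C/G), 18 (T/C), 21 (G/T), 22 (C/A), 25 (A/T), 29 (T/C), 30 (A/T), 36 (A/G).
p = 13/39 = 0.333333.
d = −0.75 · ln(1 − (4/3)·0.333333) = −0.75 · ln(0.555556) = −0.75 · (-0.587786) = 0.4408.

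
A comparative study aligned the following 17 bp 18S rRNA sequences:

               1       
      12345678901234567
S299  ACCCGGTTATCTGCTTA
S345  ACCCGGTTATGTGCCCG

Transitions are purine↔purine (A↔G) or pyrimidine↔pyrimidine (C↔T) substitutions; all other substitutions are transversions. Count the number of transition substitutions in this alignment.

Differing sites — 11:C/G (Tv); 15:T/C (Ti); 16:T/C (Ti); 17:A/G (Ti).
Of the 4 differences, 3 transitions and 1 transversion, so the answer is 3.

3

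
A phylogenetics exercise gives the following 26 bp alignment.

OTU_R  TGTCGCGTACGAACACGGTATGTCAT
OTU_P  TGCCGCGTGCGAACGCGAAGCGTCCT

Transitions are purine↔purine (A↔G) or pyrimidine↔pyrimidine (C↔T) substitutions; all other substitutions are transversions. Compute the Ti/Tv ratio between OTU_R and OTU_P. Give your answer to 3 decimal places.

3.000

The sequences differ at positions 3 (T/C, transition), 9 (A/G, transition), 15 (A/G, transition), 18 (G/A, transition), 19 (T/A, transversion), 20 (A/G, transition), 21 (T/C, transition), 25 (A/C, transversion).
Of the 8 differences, 6 transitions and 2 transversions, so Ti/Tv = 6/2 = 3.000.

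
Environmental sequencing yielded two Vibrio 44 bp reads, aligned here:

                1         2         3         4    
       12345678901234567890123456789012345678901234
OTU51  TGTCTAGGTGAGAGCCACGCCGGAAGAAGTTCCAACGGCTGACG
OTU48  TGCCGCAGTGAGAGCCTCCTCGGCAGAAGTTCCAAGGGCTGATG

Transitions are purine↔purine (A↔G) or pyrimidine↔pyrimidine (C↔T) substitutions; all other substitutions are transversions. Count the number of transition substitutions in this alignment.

The sequences differ at positions 3 (T/C, transition), 5 (T/G, transversion), 6 (A/C, transversion), 7 (G/A, transition), 17 (A/T, transversion), 19 (G/C, transversion), 20 (C/T, transition), 24 (A/C, transversion), 36 (C/G, transversion), 43 (C/T, transition).
Of the 10 differences, 4 transitions and 6 transversions, so the answer is 4.

4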